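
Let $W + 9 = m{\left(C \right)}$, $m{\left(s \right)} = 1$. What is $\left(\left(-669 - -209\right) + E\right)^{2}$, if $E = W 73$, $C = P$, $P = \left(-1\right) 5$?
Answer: $1089936$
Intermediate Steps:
$P = -5$
$C = -5$
$W = -8$ ($W = -9 + 1 = -8$)
$E = -584$ ($E = \left(-8\right) 73 = -584$)
$\left(\left(-669 - -209\right) + E\right)^{2} = \left(\left(-669 - -209\right) - 584\right)^{2} = \left(\left(-669 + 209\right) - 584\right)^{2} = \left(-460 - 584\right)^{2} = \left(-1044\right)^{2} = 1089936$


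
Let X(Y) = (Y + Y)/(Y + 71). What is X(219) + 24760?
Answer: 3590419/145 ≈ 24762.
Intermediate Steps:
X(Y) = 2*Y/(71 + Y) (X(Y) = (2*Y)/(71 + Y) = 2*Y/(71 + Y))
X(219) + 24760 = 2*219/(71 + 219) + 24760 = 2*219/290 + 24760 = 2*219*(1/290) + 24760 = 219/145 + 24760 = 3590419/145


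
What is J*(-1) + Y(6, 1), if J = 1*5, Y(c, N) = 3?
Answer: -2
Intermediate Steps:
J = 5
J*(-1) + Y(6, 1) = 5*(-1) + 3 = -5 + 3 = -2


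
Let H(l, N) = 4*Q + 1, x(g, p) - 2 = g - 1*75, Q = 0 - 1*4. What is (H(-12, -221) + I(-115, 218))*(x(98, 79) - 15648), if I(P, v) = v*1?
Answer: -3171469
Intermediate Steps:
Q = -4 (Q = 0 - 4 = -4)
I(P, v) = v
x(g, p) = -73 + g (x(g, p) = 2 + (g - 1*75) = 2 + (g - 75) = 2 + (-75 + g) = -73 + g)
H(l, N) = -15 (H(l, N) = 4*(-4) + 1 = -16 + 1 = -15)
(H(-12, -221) + I(-115, 218))*(x(98, 79) - 15648) = (-15 + 218)*((-73 + 98) - 15648) = 203*(25 - 15648) = 203*(-15623) = -3171469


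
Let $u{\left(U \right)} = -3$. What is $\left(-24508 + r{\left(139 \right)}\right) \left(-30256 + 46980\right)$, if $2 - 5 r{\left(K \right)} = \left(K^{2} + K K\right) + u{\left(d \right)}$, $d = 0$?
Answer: $- \frac{2695524148}{5} \approx -5.3911 \cdot 10^{8}$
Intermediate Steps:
$r{\left(K \right)} = 1 - \frac{2 K^{2}}{5}$ ($r{\left(K \right)} = \frac{2}{5} - \frac{\left(K^{2} + K K\right) - 3}{5} = \frac{2}{5} - \frac{\left(K^{2} + K^{2}\right) - 3}{5} = \frac{2}{5} - \frac{2 K^{2} - 3}{5} = \frac{2}{5} - \frac{-3 + 2 K^{2}}{5} = \frac{2}{5} - \left(- \frac{3}{5} + \frac{2 K^{2}}{5}\right) = 1 - \frac{2 K^{2}}{5}$)
$\left(-24508 + r{\left(139 \right)}\right) \left(-30256 + 46980\right) = \left(-24508 + \left(1 - \frac{2 \cdot 139^{2}}{5}\right)\right) \left(-30256 + 46980\right) = \left(-24508 + \left(1 - \frac{38642}{5}\right)\right) 16724 = \left(-24508 - \frac{38637}{5}\right) 16724 = \left(- \frac{161177}{5}\right) 16724 = - \frac{2695524148}{5}$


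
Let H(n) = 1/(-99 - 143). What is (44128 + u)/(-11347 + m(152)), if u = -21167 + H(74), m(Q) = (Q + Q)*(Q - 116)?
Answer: -5556561/97526 ≈ -56.975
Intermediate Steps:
H(n) = -1/242 (H(n) = 1/(-242) = -1/242)
m(Q) = 2*Q*(-116 + Q) (m(Q) = (2*Q)*(-116 + Q) = 2*Q*(-116 + Q))
u = -5122415/242 (u = -21167 - 1/242 = -5122415/242 ≈ -21167.)
(44128 + u)/(-11347 + m(152)) = (44128 - 5122415/242)/(-11347 + 2*152*(-116 + 152)) = 5556561/(242*(-11347 + 2*152*36)) = 5556561/(242*(-11347 + 10944)) = (5556561/242)/(-403) = (5556561/242)*(-1/403) = -5556561/97526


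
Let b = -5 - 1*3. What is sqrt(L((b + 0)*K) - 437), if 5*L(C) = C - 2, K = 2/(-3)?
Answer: I*sqrt(3927)/3 ≈ 20.889*I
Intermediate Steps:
K = -2/3 (K = 2*(-1/3) = -2/3 ≈ -0.66667)
b = -8 (b = -5 - 3 = -8)
L(C) = -2/5 + C/5 (L(C) = (C - 2)/5 = (-2 + C)/5 = -2/5 + C/5)
sqrt(L((b + 0)*K) - 437) = sqrt((-2/5 + ((-8 + 0)*(-2/3))/5) - 437) = sqrt((-2/5 + (-8*(-2/3))/5) - 437) = sqrt((-2/5 + (1/5)*(16/3)) - 437) = sqrt((-2/5 + 16/15) - 437) = sqrt(2/3 - 437) = sqrt(-1309/3) = I*sqrt(3927)/3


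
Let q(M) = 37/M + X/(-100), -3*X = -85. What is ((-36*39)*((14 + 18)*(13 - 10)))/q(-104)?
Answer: 210263040/997 ≈ 2.1090e+5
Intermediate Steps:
X = 85/3 (X = -1/3*(-85) = 85/3 ≈ 28.333)
q(M) = -17/60 + 37/M (q(M) = 37/M + (85/3)/(-100) = 37/M + (85/3)*(-1/100) = 37/M - 17/60 = -17/60 + 37/M)
((-36*39)*((14 + 18)*(13 - 10)))/q(-104) = ((-36*39)*((14 + 18)*(13 - 10)))/(-17/60 + 37/(-104)) = (-44928*3)/(-17/60 + 37*(-1/104)) = (-1404*96)/(-17/60 - 37/104) = -134784/(-997/1560) = -134784*(-1560/997) = 210263040/997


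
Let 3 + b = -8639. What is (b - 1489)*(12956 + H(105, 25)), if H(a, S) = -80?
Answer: -130446756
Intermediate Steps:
b = -8642 (b = -3 - 8639 = -8642)
(b - 1489)*(12956 + H(105, 25)) = (-8642 - 1489)*(12956 - 80) = -10131*12876 = -130446756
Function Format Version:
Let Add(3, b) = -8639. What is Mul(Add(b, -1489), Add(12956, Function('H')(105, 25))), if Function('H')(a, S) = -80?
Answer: -130446756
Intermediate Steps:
b = -8642 (b = Add(-3, -8639) = -8642)
Mul(Add(b, -1489), Add(12956, Function('H')(105, 25))) = Mul(Add(-8642, -1489), Add(12956, -80)) = Mul(-10131, 12876) = -130446756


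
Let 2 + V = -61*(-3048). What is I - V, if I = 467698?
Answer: 281772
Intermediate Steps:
V = 185926 (V = -2 - 61*(-3048) = -2 + 185928 = 185926)
I - V = 467698 - 1*185926 = 467698 - 185926 = 281772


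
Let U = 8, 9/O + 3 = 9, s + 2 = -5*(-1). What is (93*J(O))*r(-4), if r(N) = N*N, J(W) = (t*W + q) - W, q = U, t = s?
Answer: 16368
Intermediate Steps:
s = 3 (s = -2 - 5*(-1) = -2 + 5 = 3)
O = 3/2 (O = 9/(-3 + 9) = 9/6 = 9*(1/6) = 3/2 ≈ 1.5000)
t = 3
q = 8
J(W) = 8 + 2*W (J(W) = (3*W + 8) - W = (8 + 3*W) - W = 8 + 2*W)
r(N) = N**2
(93*J(O))*r(-4) = (93*(8 + 2*(3/2)))*(-4)**2 = (93*(8 + 3))*16 = (93*11)*16 = 1023*16 = 16368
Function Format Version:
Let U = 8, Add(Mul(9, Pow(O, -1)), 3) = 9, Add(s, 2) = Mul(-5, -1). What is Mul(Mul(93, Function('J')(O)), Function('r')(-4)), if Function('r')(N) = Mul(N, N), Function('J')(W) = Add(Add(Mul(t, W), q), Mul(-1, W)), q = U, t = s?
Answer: 16368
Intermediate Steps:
s = 3 (s = Add(-2, Mul(-5, -1)) = Add(-2, 5) = 3)
O = Rational(3, 2) (O = Mul(9, Pow(Add(-3, 9), -1)) = Mul(9, Pow(6, -1)) = Mul(9, Rational(1, 6)) = Rational(3, 2) ≈ 1.5000)
t = 3
q = 8
Function('J')(W) = Add(8, Mul(2, W)) (Function('J')(W) = Add(Add(Mul(3, W), 8), Mul(-1, W)) = Add(Add(8, Mul(3, W)), Mul(-1, W)) = Add(8, Mul(2, W)))
Function('r')(N) = Pow(N, 2)
Mul(Mul(93, Function('J')(O)), Function('r')(-4)) = Mul(Mul(93, Add(8, Mul(2, Rational(3, 2)))), Pow(-4, 2)) = Mul(Mul(93, Add(8, 3)), 16) = Mul(Mul(93, 11), 16) = Mul(1023, 16) = 16368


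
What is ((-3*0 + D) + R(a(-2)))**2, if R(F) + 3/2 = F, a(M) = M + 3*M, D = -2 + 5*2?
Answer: 9/4 ≈ 2.2500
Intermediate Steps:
D = 8 (D = -2 + 10 = 8)
a(M) = 4*M
R(F) = -3/2 + F
((-3*0 + D) + R(a(-2)))**2 = ((-3*0 + 8) + (-3/2 + 4*(-2)))**2 = ((0 + 8) + (-3/2 - 8))**2 = (8 - 19/2)**2 = (-3/2)**2 = 9/4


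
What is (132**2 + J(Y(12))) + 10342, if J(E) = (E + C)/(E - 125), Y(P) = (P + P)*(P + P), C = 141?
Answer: 12523183/451 ≈ 27768.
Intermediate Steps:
Y(P) = 4*P**2 (Y(P) = (2*P)*(2*P) = 4*P**2)
J(E) = (141 + E)/(-125 + E) (J(E) = (E + 141)/(E - 125) = (141 + E)/(-125 + E))
(132**2 + J(Y(12))) + 10342 = (132**2 + (141 + 4*12**2)/(-125 + 4*12**2)) + 10342 = (17424 + (141 + 4*144)/(-125 + 4*144)) + 10342 = (17424 + (141 + 576)/(-125 + 576)) + 10342 = (17424 + 717/451) + 10342 = 7858941/451 + 10342 = 12523183/451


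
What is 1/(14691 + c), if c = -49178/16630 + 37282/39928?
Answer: 23714380/348339971597 ≈ 6.8078e-5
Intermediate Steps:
c = -47984983/23714380 (c = -49178*1/16630 + 37282*(1/39928) = -24589/8315 + 2663/2852 = -47984983/23714380 ≈ -2.0235)
1/(14691 + c) = 1/(14691 - 47984983/23714380) = 1/(348339971597/23714380) = 23714380/348339971597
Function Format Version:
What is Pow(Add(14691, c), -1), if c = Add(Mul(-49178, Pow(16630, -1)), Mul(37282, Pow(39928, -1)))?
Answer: Rational(23714380, 348339971597) ≈ 6.8078e-5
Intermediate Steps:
c = Rational(-47984983, 23714380) (c = Add(Mul(-49178, Rational(1, 16630)), Mul(37282, Rational(1, 39928))) = Add(Rational(-24589, 8315), Rational(2663, 2852)) = Rational(-47984983, 23714380) ≈ -2.0235)
Pow(Add(14691, c), -1) = Pow(Add(14691, Rational(-47984983, 23714380)), -1) = Pow(Rational(348339971597, 23714380), -1) = Rational(23714380, 348339971597)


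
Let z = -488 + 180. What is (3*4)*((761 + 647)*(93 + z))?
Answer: -3632640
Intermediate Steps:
z = -308
(3*4)*((761 + 647)*(93 + z)) = (3*4)*((761 + 647)*(93 - 308)) = 12*(1408*(-215)) = 12*(-302720) = -3632640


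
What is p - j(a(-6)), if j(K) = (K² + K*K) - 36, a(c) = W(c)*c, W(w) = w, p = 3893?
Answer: 1337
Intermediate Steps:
a(c) = c² (a(c) = c*c = c²)
j(K) = -36 + 2*K² (j(K) = (K² + K²) - 36 = 2*K² - 36 = -36 + 2*K²)
p - j(a(-6)) = 3893 - (-36 + 2*((-6)²)²) = 3893 - (-36 + 2*36²) = 3893 - (-36 + 2*1296) = 3893 - (-36 + 2592) = 3893 - 1*2556 = 3893 - 2556 = 1337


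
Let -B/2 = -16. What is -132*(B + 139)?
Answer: -22572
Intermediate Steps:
B = 32 (B = -2*(-16) = 32)
-132*(B + 139) = -132*(32 + 139) = -132*171 = -22572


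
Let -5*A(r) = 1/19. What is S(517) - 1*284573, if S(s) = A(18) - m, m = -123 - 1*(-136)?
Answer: -27035671/95 ≈ -2.8459e+5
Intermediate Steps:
A(r) = -1/95 (A(r) = -⅕/19 = -⅕*1/19 = -1/95)
m = 13 (m = -123 + 136 = 13)
S(s) = -1236/95 (S(s) = -1/95 - 1*13 = -1/95 - 13 = -1236/95)
S(517) - 1*284573 = -1236/95 - 1*284573 = -1236/95 - 284573 = -27035671/95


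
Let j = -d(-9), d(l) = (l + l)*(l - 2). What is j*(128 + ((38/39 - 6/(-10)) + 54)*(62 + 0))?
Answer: -45992364/65 ≈ -7.0758e+5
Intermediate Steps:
d(l) = 2*l*(-2 + l) (d(l) = (2*l)*(-2 + l) = 2*l*(-2 + l))
j = -198 (j = -2*(-9)*(-2 - 9) = -2*(-9)*(-11) = -1*198 = -198)
j*(128 + ((38/39 - 6/(-10)) + 54)*(62 + 0)) = -198*(128 + ((38/39 - 6/(-10)) + 54)*(62 + 0)) = -198*(128 + ((38*(1/39) - 6*(-⅒)) + 54)*62) = -198*(128 + ((38/39 + ⅗) + 54)*62) = -198*(128 + (307/195 + 54)*62) = -198*(128 + (10837/195)*62) = -198*(128 + 671894/195) = -198*696854/195 = -45992364/65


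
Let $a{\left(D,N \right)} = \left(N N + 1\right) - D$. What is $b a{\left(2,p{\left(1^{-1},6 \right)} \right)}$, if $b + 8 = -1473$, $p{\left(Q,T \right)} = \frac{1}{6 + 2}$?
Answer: $\frac{93303}{64} \approx 1457.9$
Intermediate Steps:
$p{\left(Q,T \right)} = \frac{1}{8}$
$b = -1481$ ($b = -8 - 1473 = -1481$)
$a{\left(D,N \right)} = 1 + N^{2} - D$ ($a{\left(D,N \right)} = \left(N^{2} + 1\right) - D = \left(1 + N^{2}\right) - D = 1 + N^{2} - D$)
$b a{\left(2,p{\left(1^{-1},6 \right)} \right)} = - 1481 \left(1 + \left(\frac{1}{8}\right)^{2} - 2\right) = - 1481 \left(1 + \frac{1}{64} - 2\right) = \left(-1481\right) \left(- \frac{63}{64}\right) = \frac{93303}{64}$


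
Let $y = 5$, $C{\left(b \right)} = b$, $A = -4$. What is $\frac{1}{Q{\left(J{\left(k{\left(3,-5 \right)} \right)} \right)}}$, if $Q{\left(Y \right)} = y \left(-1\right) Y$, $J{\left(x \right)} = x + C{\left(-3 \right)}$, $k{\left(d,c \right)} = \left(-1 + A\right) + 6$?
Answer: $\frac{1}{10} \approx 0.1$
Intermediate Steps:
$k{\left(d,c \right)} = 1$ ($k{\left(d,c \right)} = \left(-1 - 4\right) + 6 = -5 + 6 = 1$)
$J{\left(x \right)} = -3 + x$ ($J{\left(x \right)} = x - 3 = -3 + x$)
$Q{\left(Y \right)} = - 5 Y$ ($Q{\left(Y \right)} = 5 \left(-1\right) Y = - 5 Y$)
$\frac{1}{Q{\left(J{\left(k{\left(3,-5 \right)} \right)} \right)}} = \frac{1}{\left(-5\right) \left(-3 + 1\right)} = \frac{1}{\left(-5\right) \left(-2\right)} = \frac{1}{10}$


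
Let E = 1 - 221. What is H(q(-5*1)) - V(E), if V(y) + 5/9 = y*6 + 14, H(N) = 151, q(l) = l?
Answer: 13118/9 ≈ 1457.6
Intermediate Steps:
E = -220
V(y) = 121/9 + 6*y (V(y) = -5/9 + (y*6 + 14) = -5/9 + (6*y + 14) = -5/9 + (14 + 6*y) = 121/9 + 6*y)
H(q(-5*1)) - V(E) = 151 - (121/9 + 6*(-220)) = 151 - (121/9 - 1320) = 151 - 1*(-11759/9) = 151 + 11759/9 = 13118/9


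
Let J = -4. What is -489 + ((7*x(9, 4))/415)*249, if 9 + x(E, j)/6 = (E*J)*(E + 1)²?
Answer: -457179/5 ≈ -91436.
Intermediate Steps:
x(E, j) = -54 - 24*E*(1 + E)² (x(E, j) = -54 + 6*((E*(-4))*(E + 1)²) = -54 + 6*((-4*E)*(1 + E)²) = -54 + 6*(-4*E*(1 + E)²) = -54 - 24*E*(1 + E)²)
-489 + ((7*x(9, 4))/415)*249 = -489 + ((7*(-54 - 24*9*(1 + 9)²))/415)*249 = -489 + ((7*(-54 - 24*9*10²))*(1/415))*249 = -489 + ((7*(-54 - 24*9*100))*(1/415))*249 = -489 + ((7*(-54 - 21600))*(1/415))*249 = -489 + ((7*(-21654))*(1/415))*249 = -489 - 151578*1/415*249 = -489 - 151578/415*249 = -489 - 454734/5 = -457179/5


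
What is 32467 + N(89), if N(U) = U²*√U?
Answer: 32467 + 7921*√89 ≈ 1.0719e+5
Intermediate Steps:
N(U) = U^(5/2)
32467 + N(89) = 32467 + 89^(5/2) = 32467 + 7921*√89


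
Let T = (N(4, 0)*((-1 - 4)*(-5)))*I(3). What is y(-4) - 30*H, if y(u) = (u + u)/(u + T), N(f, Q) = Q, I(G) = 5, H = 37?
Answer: -1108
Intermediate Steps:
T = 0 (T = (0*((-1 - 4)*(-5)))*5 = (0*(-5*(-5)))*5 = (0*25)*5 = 0*5 = 0)
y(u) = 2 (y(u) = (u + u)/(u + 0) = (2*u)/u = 2)
y(-4) - 30*H = 2 - 30*37 = 2 - 1110 = -1108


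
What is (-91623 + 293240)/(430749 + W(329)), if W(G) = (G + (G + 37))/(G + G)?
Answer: 132663986/283433537 ≈ 0.46806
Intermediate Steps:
W(G) = (37 + 2*G)/(2*G) (W(G) = (G + (37 + G))/((2*G)) = (37 + 2*G)*(1/(2*G)) = (37 + 2*G)/(2*G))
(-91623 + 293240)/(430749 + W(329)) = (-91623 + 293240)/(430749 + (37/2 + 329)/329) = 201617/(430749 + (1/329)*(695/2)) = 201617/(430749 + 695/658) = 201617/(283433537/658) = 201617*(658/283433537) = 132663986/283433537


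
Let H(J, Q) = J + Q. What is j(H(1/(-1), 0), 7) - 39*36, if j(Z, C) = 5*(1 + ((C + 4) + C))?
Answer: -1309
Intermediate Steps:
j(Z, C) = 25 + 10*C (j(Z, C) = 5*(1 + ((4 + C) + C)) = 5*(1 + (4 + 2*C)) = 5*(5 + 2*C) = 25 + 10*C)
j(H(1/(-1), 0), 7) - 39*36 = (25 + 10*7) - 39*36 = (25 + 70) - 1404 = 95 - 1404 = -1309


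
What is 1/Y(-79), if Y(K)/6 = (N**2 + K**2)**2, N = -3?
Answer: 1/234375000 ≈ 4.2667e-9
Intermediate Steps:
Y(K) = 6*(9 + K**2)**2 (Y(K) = 6*((-3)**2 + K**2)**2 = 6*(9 + K**2)**2)
1/Y(-79) = 1/(6*(9 + (-79)**2)**2) = 1/(6*(9 + 6241)**2) = 1/(6*6250**2) = 1/(6*39062500) = 1/234375000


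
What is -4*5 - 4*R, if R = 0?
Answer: -20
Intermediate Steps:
-4*5 - 4*R = -4*5 - 4*0 = -20 + 0 = -20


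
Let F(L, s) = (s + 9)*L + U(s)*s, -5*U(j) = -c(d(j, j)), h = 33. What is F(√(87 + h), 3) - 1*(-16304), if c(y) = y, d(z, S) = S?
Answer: 81529/5 + 24*√30 ≈ 16437.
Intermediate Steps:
U(j) = j/5 (U(j) = -(-1)*j/5 = j/5)
F(L, s) = s²/5 + L*(9 + s) (F(L, s) = (s + 9)*L + (s/5)*s = (9 + s)*L + s²/5 = L*(9 + s) + s²/5 = s²/5 + L*(9 + s))
F(√(87 + h), 3) - 1*(-16304) = (9*√(87 + 33) + (⅕)*3² + √(87 + 33)*3) - 1*(-16304) = (9*√120 + (⅕)*9 + √120*3) + 16304 = (9*(2*√30) + 9/5 + (2*√30)*3) + 16304 = (18*√30 + 9/5 + 6*√30) + 16304 = (9/5 + 24*√30) + 16304 = 81529/5 + 24*√30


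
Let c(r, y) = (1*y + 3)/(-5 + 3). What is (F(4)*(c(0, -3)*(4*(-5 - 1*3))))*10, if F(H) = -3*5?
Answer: 0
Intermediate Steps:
c(r, y) = -3/2 - y/2 (c(r, y) = (y + 3)/(-2) = (3 + y)*(-½) = -3/2 - y/2)
F(H) = -15
(F(4)*(c(0, -3)*(4*(-5 - 1*3))))*10 = -15*(-3/2 - ½*(-3))*4*(-5 - 1*3)*10 = -15*(-3/2 + 3/2)*4*(-5 - 3)*10 = -0*4*(-8)*10 = -0*(-32)*10 = -15*0*10 = 0*10 = 0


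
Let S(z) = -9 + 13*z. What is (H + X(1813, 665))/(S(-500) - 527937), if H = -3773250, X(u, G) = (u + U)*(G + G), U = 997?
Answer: 17975/267223 ≈ 0.067266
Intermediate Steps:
X(u, G) = 2*G*(997 + u) (X(u, G) = (u + 997)*(G + G) = (997 + u)*(2*G) = 2*G*(997 + u))
(H + X(1813, 665))/(S(-500) - 527937) = (-3773250 + 2*665*(997 + 1813))/((-9 + 13*(-500)) - 527937) = (-3773250 + 2*665*2810)/((-9 - 6500) - 527937) = (-3773250 + 3737300)/(-6509 - 527937) = -35950/(-534446) = -35950*(-1/534446) = 17975/267223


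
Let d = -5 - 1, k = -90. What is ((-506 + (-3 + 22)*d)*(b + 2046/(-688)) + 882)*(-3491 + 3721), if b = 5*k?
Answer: 2786267955/43 ≈ 6.4797e+7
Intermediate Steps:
b = -450 (b = 5*(-90) = -450)
d = -6
((-506 + (-3 + 22)*d)*(b + 2046/(-688)) + 882)*(-3491 + 3721) = ((-506 + (-3 + 22)*(-6))*(-450 + 2046/(-688)) + 882)*(-3491 + 3721) = ((-506 + 19*(-6))*(-450 + 2046*(-1/688)) + 882)*230 = ((-506 - 114)*(-450 - 1023/344) + 882)*230 = (-620*(-155823/344) + 882)*230 = (24152565/86 + 882)*230 = (24228417/86)*230 = 2786267955/43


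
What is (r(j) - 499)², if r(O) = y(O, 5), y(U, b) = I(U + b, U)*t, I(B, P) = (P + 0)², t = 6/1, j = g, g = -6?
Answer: 80089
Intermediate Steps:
j = -6
t = 6 (t = 6*1 = 6)
I(B, P) = P²
y(U, b) = 6*U² (y(U, b) = U²*6 = 6*U²)
r(O) = 6*O²
(r(j) - 499)² = (6*(-6)² - 499)² = (6*36 - 499)² = (216 - 499)² = (-283)² = 80089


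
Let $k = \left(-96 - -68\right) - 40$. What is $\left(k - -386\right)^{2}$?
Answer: $101124$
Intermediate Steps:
$k = -68$ ($k = \left(-96 + 68\right) - 40 = -28 - 40 = -68$)
$\left(k - -386\right)^{2} = \left(-68 - -386\right)^{2} = \left(-68 + 386\right)^{2} = 318^{2} = 101124$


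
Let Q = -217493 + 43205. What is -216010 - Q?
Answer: -41722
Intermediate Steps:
Q = -174288
-216010 - Q = -216010 - 1*(-174288) = -216010 + 174288 = -41722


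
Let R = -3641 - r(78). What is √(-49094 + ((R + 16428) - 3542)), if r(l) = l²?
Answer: I*√45933 ≈ 214.32*I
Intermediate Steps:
R = -9725 (R = -3641 - 1*78² = -3641 - 1*6084 = -3641 - 6084 = -9725)
√(-49094 + ((R + 16428) - 3542)) = √(-49094 + ((-9725 + 16428) - 3542)) = √(-49094 + (6703 - 3542)) = √(-49094 + 3161) = √(-45933) = I*√45933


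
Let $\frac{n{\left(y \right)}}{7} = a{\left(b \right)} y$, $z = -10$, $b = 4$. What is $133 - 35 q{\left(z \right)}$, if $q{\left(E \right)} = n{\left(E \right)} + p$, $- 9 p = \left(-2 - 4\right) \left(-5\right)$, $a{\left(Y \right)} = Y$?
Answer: $\frac{30149}{3} \approx 10050.0$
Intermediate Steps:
$p = - \frac{10}{3}$ ($p = - \frac{\left(-2 - 4\right) \left(-5\right)}{9} = - \frac{\left(-6\right) \left(-5\right)}{9} = \left(- \frac{1}{9}\right) 30 = - \frac{10}{3} \approx -3.3333$)
$n{\left(y \right)} = 28 y$ ($n{\left(y \right)} = 7 \cdot 4 y = 28 y$)
$q{\left(E \right)} = - \frac{10}{3} + 28 E$ ($q{\left(E \right)} = 28 E - \frac{10}{3} = - \frac{10}{3} + 28 E$)
$133 - 35 q{\left(z \right)} = 133 - 35 \left(- \frac{10}{3} + 28 \left(-10\right)\right) = 133 - 35 \left(- \frac{10}{3} - 280\right) = 133 - - \frac{29750}{3} = 133 + \frac{29750}{3} = \frac{30149}{3}$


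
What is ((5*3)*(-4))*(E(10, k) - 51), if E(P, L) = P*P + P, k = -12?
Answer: -3540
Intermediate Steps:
E(P, L) = P + P**2 (E(P, L) = P**2 + P = P + P**2)
((5*3)*(-4))*(E(10, k) - 51) = ((5*3)*(-4))*(10*(1 + 10) - 51) = (15*(-4))*(10*11 - 51) = -60*(110 - 51) = -60*59 = -3540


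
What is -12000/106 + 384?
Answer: 14352/53 ≈ 270.79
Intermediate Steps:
-12000/106 + 384 = -80*75/53 + 384 = -6000/53 + 384 = 14352/53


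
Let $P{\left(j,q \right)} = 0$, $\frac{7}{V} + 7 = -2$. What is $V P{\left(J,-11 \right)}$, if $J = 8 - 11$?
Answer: $0$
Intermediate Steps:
$J = -3$
$V = - \frac{7}{9}$ ($V = \frac{7}{-7 - 2} = \frac{7}{-9} = 7 \left(- \frac{1}{9}\right) = - \frac{7}{9} \approx -0.77778$)
$V P{\left(J,-11 \right)} = \left(- \frac{7}{9}\right) 0 = 0$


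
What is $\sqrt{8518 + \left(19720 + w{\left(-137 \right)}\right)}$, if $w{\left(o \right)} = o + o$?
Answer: $2 \sqrt{6991} \approx 167.22$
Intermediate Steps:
$w{\left(o \right)} = 2 o$
$\sqrt{8518 + \left(19720 + w{\left(-137 \right)}\right)} = \sqrt{8518 + \left(19720 + 2 \left(-137\right)\right)} = \sqrt{8518 + \left(19720 - 274\right)} = \sqrt{8518 + 19446} = \sqrt{27964} = 2 \sqrt{6991}$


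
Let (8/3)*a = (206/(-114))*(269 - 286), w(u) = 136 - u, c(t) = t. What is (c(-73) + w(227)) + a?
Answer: -23177/152 ≈ -152.48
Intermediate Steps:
a = 1751/152 (a = 3*((206/(-114))*(269 - 286))/8 = 3*((206*(-1/114))*(-17))/8 = 3*(-103/57*(-17))/8 = (3/8)*(1751/57) = 1751/152 ≈ 11.520)
(c(-73) + w(227)) + a = (-73 + (136 - 1*227)) + 1751/152 = (-73 + (136 - 227)) + 1751/152 = (-73 - 91) + 1751/152 = -164 + 1751/152 = -23177/152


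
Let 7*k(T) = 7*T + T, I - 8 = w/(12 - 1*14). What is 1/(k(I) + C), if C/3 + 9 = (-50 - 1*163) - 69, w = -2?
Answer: -7/6039 ≈ -0.0011591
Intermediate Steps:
I = 9 (I = 8 - 2/(12 - 1*14) = 8 - 2/(12 - 14) = 8 - 2/(-2) = 8 - 2*(-1/2) = 8 + 1 = 9)
k(T) = 8*T/7 (k(T) = (7*T + T)/7 = (8*T)/7 = 8*T/7)
C = -873 (C = -27 + 3*((-50 - 1*163) - 69) = -27 + 3*((-50 - 163) - 69) = -27 + 3*(-213 - 69) = -27 + 3*(-282) = -27 - 846 = -873)
1/(k(I) + C) = 1/((8/7)*9 - 873) = 1/(72/7 - 873) = 1/(-6039/7) = -7/6039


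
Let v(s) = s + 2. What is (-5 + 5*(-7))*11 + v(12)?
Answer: -426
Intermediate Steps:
v(s) = 2 + s
(-5 + 5*(-7))*11 + v(12) = (-5 + 5*(-7))*11 + (2 + 12) = (-5 - 35)*11 + 14 = -40*11 + 14 = -440 + 14 = -426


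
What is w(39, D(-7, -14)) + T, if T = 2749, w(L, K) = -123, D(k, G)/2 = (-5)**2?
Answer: 2626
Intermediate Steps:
D(k, G) = 50 (D(k, G) = 2*(-5)**2 = 2*25 = 50)
w(39, D(-7, -14)) + T = -123 + 2749 = 2626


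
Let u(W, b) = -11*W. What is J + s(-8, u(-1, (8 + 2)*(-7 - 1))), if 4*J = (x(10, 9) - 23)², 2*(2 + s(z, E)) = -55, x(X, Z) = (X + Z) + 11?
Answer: -69/4 ≈ -17.250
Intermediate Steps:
x(X, Z) = 11 + X + Z
s(z, E) = -59/2 (s(z, E) = -2 + (½)*(-55) = -2 - 55/2 = -59/2)
J = 49/4 (J = ((11 + 10 + 9) - 23)²/4 = (30 - 23)²/4 = (¼)*7² = (¼)*49 = 49/4 ≈ 12.250)
J + s(-8, u(-1, (8 + 2)*(-7 - 1))) = 49/4 - 59/2 = -69/4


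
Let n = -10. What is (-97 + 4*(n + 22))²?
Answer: 2401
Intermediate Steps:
(-97 + 4*(n + 22))² = (-97 + 4*(-10 + 22))² = (-97 + 4*12)² = (-97 + 48)² = (-49)² = 2401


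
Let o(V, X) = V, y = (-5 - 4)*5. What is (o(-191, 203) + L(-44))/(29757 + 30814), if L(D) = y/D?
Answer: -8359/2665124 ≈ -0.0031364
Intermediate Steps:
y = -45 (y = -9*5 = -45)
L(D) = -45/D
(o(-191, 203) + L(-44))/(29757 + 30814) = (-191 - 45/(-44))/(29757 + 30814) = (-191 - 45*(-1/44))/60571 = (-191 + 45/44)*(1/60571) = -8359/44*1/60571 = -8359/2665124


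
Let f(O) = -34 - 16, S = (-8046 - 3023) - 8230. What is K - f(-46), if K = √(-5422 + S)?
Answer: 50 + I*√24721 ≈ 50.0 + 157.23*I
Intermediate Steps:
S = -19299 (S = -11069 - 8230 = -19299)
f(O) = -50
K = I*√24721 (K = √(-5422 - 19299) = √(-24721) = I*√24721 ≈ 157.23*I)
K - f(-46) = I*√24721 - 1*(-50) = I*√24721 + 50 = 50 + I*√24721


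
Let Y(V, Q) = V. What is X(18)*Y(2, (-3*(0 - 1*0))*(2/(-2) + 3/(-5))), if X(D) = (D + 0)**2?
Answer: 648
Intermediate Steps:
X(D) = D**2
X(18)*Y(2, (-3*(0 - 1*0))*(2/(-2) + 3/(-5))) = 18**2*2 = 324*2 = 648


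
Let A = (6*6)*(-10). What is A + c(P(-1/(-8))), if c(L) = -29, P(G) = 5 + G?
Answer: -389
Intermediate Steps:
A = -360 (A = 36*(-10) = -360)
A + c(P(-1/(-8))) = -360 - 29 = -389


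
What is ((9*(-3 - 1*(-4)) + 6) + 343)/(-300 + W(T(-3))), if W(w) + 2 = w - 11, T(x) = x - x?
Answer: -358/313 ≈ -1.1438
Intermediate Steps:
T(x) = 0
W(w) = -13 + w (W(w) = -2 + (w - 11) = -2 + (-11 + w) = -13 + w)
((9*(-3 - 1*(-4)) + 6) + 343)/(-300 + W(T(-3))) = ((9*(-3 - 1*(-4)) + 6) + 343)/(-300 + (-13 + 0)) = ((9*(-3 + 4) + 6) + 343)/(-300 - 13) = ((9*1 + 6) + 343)/(-313) = ((9 + 6) + 343)*(-1/313) = (15 + 343)*(-1/313) = 358*(-1/313) = -358/313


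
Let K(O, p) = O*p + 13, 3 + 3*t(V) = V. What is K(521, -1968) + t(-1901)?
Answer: -3077849/3 ≈ -1.0260e+6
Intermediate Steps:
t(V) = -1 + V/3
K(O, p) = 13 + O*p
K(521, -1968) + t(-1901) = (13 + 521*(-1968)) + (-1 + (1/3)*(-1901)) = (13 - 1025328) + (-1 - 1901/3) = -1025315 - 1904/3 = -3077849/3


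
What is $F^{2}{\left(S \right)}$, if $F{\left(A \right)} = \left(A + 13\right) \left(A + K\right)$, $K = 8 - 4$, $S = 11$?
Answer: $129600$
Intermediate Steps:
$K = 4$ ($K = 8 - 4 = 4$)
$F{\left(A \right)} = \left(4 + A\right) \left(13 + A\right)$ ($F{\left(A \right)} = \left(A + 13\right) \left(A + 4\right) = \left(13 + A\right) \left(4 + A\right) = \left(4 + A\right) \left(13 + A\right)$)
$F^{2}{\left(S \right)} = \left(52 + 11^{2} + 17 \cdot 11\right)^{2} = \left(52 + 121 + 187\right)^{2} = 360^{2} = 129600$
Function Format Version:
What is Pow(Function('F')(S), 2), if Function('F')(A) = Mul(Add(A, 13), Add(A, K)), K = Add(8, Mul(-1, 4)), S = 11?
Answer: 129600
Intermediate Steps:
K = 4 (K = Add(8, -4) = 4)
Function('F')(A) = Mul(Add(4, A), Add(13, A)) (Function('F')(A) = Mul(Add(A, 13), Add(A, 4)) = Mul(Add(13, A), Add(4, A)) = Mul(Add(4, A), Add(13, A)))
Pow(Function('F')(S), 2) = Pow(Add(52, Pow(11, 2), Mul(17, 11)), 2) = Pow(Add(52, 121, 187), 2) = Pow(360, 2) = 129600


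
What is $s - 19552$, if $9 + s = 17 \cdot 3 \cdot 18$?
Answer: $-18643$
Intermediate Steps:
$s = 909$ ($s = -9 + 17 \cdot 3 \cdot 18 = -9 + 51 \cdot 18 = -9 + 918 = 909$)
$s - 19552 = 909 - 19552 = -18643$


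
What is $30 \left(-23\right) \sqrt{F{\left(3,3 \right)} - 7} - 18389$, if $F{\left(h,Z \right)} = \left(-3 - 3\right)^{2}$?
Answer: $-18389 - 690 \sqrt{29} \approx -22105.0$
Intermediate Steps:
$F{\left(h,Z \right)} = 36$ ($F{\left(h,Z \right)} = \left(-6\right)^{2} = 36$)
$30 \left(-23\right) \sqrt{F{\left(3,3 \right)} - 7} - 18389 = 30 \left(-23\right) \sqrt{36 - 7} - 18389 = - 690 \sqrt{29} - 18389 = -18389 - 690 \sqrt{29}$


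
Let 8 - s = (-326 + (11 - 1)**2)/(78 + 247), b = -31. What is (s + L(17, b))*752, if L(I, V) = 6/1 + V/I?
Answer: 53479984/5525 ≈ 9679.6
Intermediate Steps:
L(I, V) = 6 + V/I (L(I, V) = 6*1 + V/I = 6 + V/I)
s = 2826/325 (s = 8 - (-326 + (11 - 1)**2)/(78 + 247) = 8 - (-326 + 10**2)/325 = 8 - (-326 + 100)/325 = 8 - (-226)/325 = 8 - 1*(-226/325) = 8 + 226/325 = 2826/325 ≈ 8.6954)
(s + L(17, b))*752 = (2826/325 + (6 - 31/17))*752 = (2826/325 + 71/17)*752 = (71117/5525)*752 = 53479984/5525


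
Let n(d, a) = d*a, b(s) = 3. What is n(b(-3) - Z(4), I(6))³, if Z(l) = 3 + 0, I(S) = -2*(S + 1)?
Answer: 0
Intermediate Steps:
I(S) = -2 - 2*S (I(S) = -2*(1 + S) = -2 - 2*S)
Z(l) = 3
n(d, a) = a*d
n(b(-3) - Z(4), I(6))³ = ((-2 - 2*6)*(3 - 1*3))³ = ((-2 - 12)*(3 - 3))³ = (-14*0)³ = 0³ = 0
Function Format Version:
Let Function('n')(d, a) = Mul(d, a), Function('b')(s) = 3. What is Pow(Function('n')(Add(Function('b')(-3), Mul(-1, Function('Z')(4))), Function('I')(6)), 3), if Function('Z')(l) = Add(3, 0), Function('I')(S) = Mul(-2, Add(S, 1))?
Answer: 0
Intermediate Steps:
Function('I')(S) = Add(-2, Mul(-2, S)) (Function('I')(S) = Mul(-2, Add(1, S)) = Add(-2, Mul(-2, S)))
Function('Z')(l) = 3
Function('n')(d, a) = Mul(a, d)
Pow(Function('n')(Add(Function('b')(-3), Mul(-1, Function('Z')(4))), Function('I')(6)), 3) = Pow(Mul(Add(-2, Mul(-2, 6)), Add(3, Mul(-1, 3))), 3) = Pow(Mul(Add(-2, -12), Add(3, -3)), 3) = Pow(Mul(-14, 0), 3) = Pow(0, 3) = 0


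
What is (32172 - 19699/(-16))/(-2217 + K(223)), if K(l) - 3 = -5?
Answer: -534451/35504 ≈ -15.053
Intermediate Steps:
K(l) = -2 (K(l) = 3 - 5 = -2)
(32172 - 19699/(-16))/(-2217 + K(223)) = (32172 - 19699/(-16))/(-2217 - 2) = (32172 - 19699*(-1/16))/(-2219) = (32172 + 19699/16)*(-1/2219) = (534451/16)*(-1/2219) = -534451/35504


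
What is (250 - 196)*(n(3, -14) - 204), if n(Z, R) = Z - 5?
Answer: -11124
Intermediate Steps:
n(Z, R) = -5 + Z
(250 - 196)*(n(3, -14) - 204) = (250 - 196)*((-5 + 3) - 204) = 54*(-2 - 204) = 54*(-206) = -11124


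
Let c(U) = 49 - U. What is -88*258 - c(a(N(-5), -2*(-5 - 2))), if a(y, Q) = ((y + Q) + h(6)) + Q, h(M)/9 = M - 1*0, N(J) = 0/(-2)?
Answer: -22671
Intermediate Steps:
N(J) = 0 (N(J) = 0*(-½) = 0)
h(M) = 9*M (h(M) = 9*(M - 1*0) = 9*(M + 0) = 9*M)
a(y, Q) = 54 + y + 2*Q (a(y, Q) = ((y + Q) + 9*6) + Q = ((Q + y) + 54) + Q = (54 + Q + y) + Q = 54 + y + 2*Q)
-88*258 - c(a(N(-5), -2*(-5 - 2))) = -88*258 - (49 - (54 + 0 + 2*(-2*(-5 - 2)))) = -22704 - (49 - (54 + 0 + 2*(-2*(-7)))) = -22704 - (49 - (54 + 0 + 2*14)) = -22704 - (49 - (54 + 0 + 28)) = -22704 - (49 - 1*82) = -22704 - (49 - 82) = -22704 - 1*(-33) = -22704 + 33 = -22671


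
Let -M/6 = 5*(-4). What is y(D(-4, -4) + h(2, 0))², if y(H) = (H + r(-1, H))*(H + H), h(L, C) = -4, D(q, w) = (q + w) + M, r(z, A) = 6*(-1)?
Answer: 485409024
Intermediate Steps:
M = 120 (M = -30*(-4) = -6*(-20) = 120)
r(z, A) = -6
D(q, w) = 120 + q + w (D(q, w) = (q + w) + 120 = 120 + q + w)
y(H) = 2*H*(-6 + H) (y(H) = (H - 6)*(H + H) = (-6 + H)*(2*H) = 2*H*(-6 + H))
y(D(-4, -4) + h(2, 0))² = (2*((120 - 4 - 4) - 4)*(-6 + ((120 - 4 - 4) - 4)))² = (2*(112 - 4)*(-6 + (112 - 4)))² = (2*108*(-6 + 108))² = (2*108*102)² = 22032² = 485409024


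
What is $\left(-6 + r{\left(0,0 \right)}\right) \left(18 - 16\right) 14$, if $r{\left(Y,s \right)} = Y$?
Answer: $-168$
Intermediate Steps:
$\left(-6 + r{\left(0,0 \right)}\right) \left(18 - 16\right) 14 = \left(-6 + 0\right) \left(18 - 16\right) 14 = \left(-6\right) 2 \cdot 14 = \left(-12\right) 14 = -168$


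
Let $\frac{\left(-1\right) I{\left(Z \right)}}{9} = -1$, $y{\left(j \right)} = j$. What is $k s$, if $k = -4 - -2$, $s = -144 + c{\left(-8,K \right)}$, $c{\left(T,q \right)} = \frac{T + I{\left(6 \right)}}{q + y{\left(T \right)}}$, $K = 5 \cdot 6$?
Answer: $\frac{3167}{11} \approx 287.91$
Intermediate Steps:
$I{\left(Z \right)} = 9$ ($I{\left(Z \right)} = \left(-9\right) \left(-1\right) = 9$)
$K = 30$
$c{\left(T,q \right)} = \frac{9 + T}{T + q}$ ($c{\left(T,q \right)} = \frac{T + 9}{q + T} = \frac{9 + T}{T + q}$)
$s = - \frac{3167}{22}$ ($s = -144 + \frac{9 - 8}{-8 + 30} = -144 + \frac{1}{22} \cdot 1 = -144 + \frac{1}{22} = - \frac{3167}{22} \approx -143.95$)
$k = -2$ ($k = -4 + 2 = -2$)
$k s = \left(-2\right) \left(- \frac{3167}{22}\right) = \frac{3167}{11}$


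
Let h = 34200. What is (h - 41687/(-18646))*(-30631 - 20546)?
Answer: -32637358311999/18646 ≈ -1.7504e+9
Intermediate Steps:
(h - 41687/(-18646))*(-30631 - 20546) = (34200 - 41687/(-18646))*(-30631 - 20546) = (34200 - 41687*(-1/18646))*(-51177) = (34200 + 41687/18646)*(-51177) = (637734887/18646)*(-51177) = -32637358311999/18646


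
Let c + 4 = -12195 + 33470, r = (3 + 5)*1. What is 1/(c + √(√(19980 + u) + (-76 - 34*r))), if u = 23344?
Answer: 1/(21271 + I*√(348 - 2*√10831)) ≈ 4.7012e-5 - 2.61e-8*I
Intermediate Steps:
r = 8 (r = 8*1 = 8)
c = 21271 (c = -4 + (-12195 + 33470) = -4 + 21275 = 21271)
1/(c + √(√(19980 + u) + (-76 - 34*r))) = 1/(21271 + √(√(19980 + 23344) + (-76 - 34*8))) = 1/(21271 + √(√43324 + (-76 - 272))) = 1/(21271 + √(2*√10831 - 348)) = 1/(21271 + √(-348 + 2*√10831))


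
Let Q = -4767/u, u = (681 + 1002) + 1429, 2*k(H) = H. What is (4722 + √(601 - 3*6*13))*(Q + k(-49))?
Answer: -191266971/1556 - 81011*√367/3112 ≈ -1.2342e+5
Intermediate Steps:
k(H) = H/2
u = 3112 (u = 1683 + 1429 = 3112)
Q = -4767/3112 ≈ -1.5318
(4722 + √(601 - 3*6*13))*(Q + k(-49)) = (4722 + √(601 - 3*6*13))*(-4767/3112 + (½)*(-49)) = (4722 + √(601 - 18*13))*(-4767/3112 - 49/2) = (4722 + √(601 - 234))*(-81011/3112) = (4722 + √367)*(-81011/3112) = -191266971/1556 - 81011*√367/3112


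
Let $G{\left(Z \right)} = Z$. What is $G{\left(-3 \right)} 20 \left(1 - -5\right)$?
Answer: $-360$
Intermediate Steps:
$G{\left(-3 \right)} 20 \left(1 - -5\right) = \left(-3\right) 20 \left(1 - -5\right) = - 60 \left(1 + 5\right) = \left(-60\right) 6 = -360$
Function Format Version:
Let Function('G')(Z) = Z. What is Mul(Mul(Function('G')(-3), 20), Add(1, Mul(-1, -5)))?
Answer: -360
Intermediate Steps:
Mul(Mul(Function('G')(-3), 20), Add(1, Mul(-1, -5))) = Mul(Mul(-3, 20), Add(1, Mul(-1, -5))) = Mul(-60, Add(1, 5)) = Mul(-60, 6) = -360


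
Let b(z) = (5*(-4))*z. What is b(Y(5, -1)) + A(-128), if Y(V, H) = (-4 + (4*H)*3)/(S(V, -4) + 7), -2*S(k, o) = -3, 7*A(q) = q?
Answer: 2304/119 ≈ 19.361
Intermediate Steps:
A(q) = q/7
S(k, o) = 3/2 (S(k, o) = -½*(-3) = 3/2)
Y(V, H) = -8/17 + 24*H/17 (Y(V, H) = (-4 + (4*H)*3)/(3/2 + 7) = (-4 + 12*H)/(17/2) = (-4 + 12*H)*(2/17) = -8/17 + 24*H/17)
b(z) = -20*z
b(Y(5, -1)) + A(-128) = -20*(-8/17 + (24/17)*(-1)) + (⅐)*(-128) = -20*(-8/17 - 24/17) - 128/7 = -20*(-32/17) - 128/7 = 640/17 - 128/7 = 2304/119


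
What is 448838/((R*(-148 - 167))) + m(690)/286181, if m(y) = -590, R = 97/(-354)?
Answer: 2165280728122/416393355 ≈ 5200.1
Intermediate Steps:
R = -97/354 (R = 97*(-1/354) = -97/354 ≈ -0.27401)
448838/((R*(-148 - 167))) + m(690)/286181 = 448838/((-97*(-148 - 167)/354)) - 590/286181 = 448838/((-97/354*(-315))) - 590*1/286181 = 448838/(10185/118) - 590/286181 = 448838*(118/10185) - 590/286181 = 52962884/10185 - 590/286181 = 2165280728122/416393355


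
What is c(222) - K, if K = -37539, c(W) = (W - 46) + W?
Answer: 37937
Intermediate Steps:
c(W) = -46 + 2*W (c(W) = (-46 + W) + W = -46 + 2*W)
c(222) - K = (-46 + 2*222) - 1*(-37539) = (-46 + 444) + 37539 = 398 + 37539 = 37937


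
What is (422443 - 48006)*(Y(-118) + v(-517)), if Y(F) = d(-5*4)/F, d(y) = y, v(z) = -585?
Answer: -12919948685/59 ≈ -2.1898e+8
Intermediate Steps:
Y(F) = -20/F (Y(F) = (-5*4)/F = -20/F)
(422443 - 48006)*(Y(-118) + v(-517)) = (422443 - 48006)*(-20/(-118) - 585) = 374437*(-20*(-1/118) - 585) = 374437*(10/59 - 585) = 374437*(-34505/59) = -12919948685/59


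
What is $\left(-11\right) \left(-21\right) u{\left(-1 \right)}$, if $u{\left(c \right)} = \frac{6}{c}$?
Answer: $-1386$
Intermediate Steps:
$\left(-11\right) \left(-21\right) u{\left(-1 \right)} = \left(-11\right) \left(-21\right) \frac{6}{-1} = 231 \cdot 6 \left(-1\right) = 231 \left(-6\right) = -1386$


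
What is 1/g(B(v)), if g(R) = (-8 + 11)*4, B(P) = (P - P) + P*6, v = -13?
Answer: 1/12 ≈ 0.083333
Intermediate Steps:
B(P) = 6*P (B(P) = 0 + 6*P = 6*P)
g(R) = 12 (g(R) = 3*4 = 12)
1/g(B(v)) = 1/12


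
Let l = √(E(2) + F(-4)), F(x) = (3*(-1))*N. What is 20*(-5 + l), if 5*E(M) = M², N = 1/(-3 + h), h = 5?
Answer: -100 + 2*I*√70 ≈ -100.0 + 16.733*I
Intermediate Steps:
N = ½ (N = 1/(-3 + 5) = 1/2 = ½ ≈ 0.50000)
F(x) = -3/2 (F(x) = (3*(-1))*(½) = -3*½ = -3/2)
E(M) = M²/5
l = I*√70/10 (l = √((⅕)*2² - 3/2) = √((⅕)*4 - 3/2) = √(⅘ - 3/2) = √(-7/10) = I*√70/10 ≈ 0.83666*I)
20*(-5 + l) = 20*(-5 + I*√70/10) = -100 + 2*I*√70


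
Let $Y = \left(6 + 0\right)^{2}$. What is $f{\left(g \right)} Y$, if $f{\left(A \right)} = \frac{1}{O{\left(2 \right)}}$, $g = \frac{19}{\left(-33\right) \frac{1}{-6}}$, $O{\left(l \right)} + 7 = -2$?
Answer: $-4$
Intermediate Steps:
$O{\left(l \right)} = -9$ ($O{\left(l \right)} = -7 - 2 = -9$)
$Y = 36$ ($Y = 6^{2} = 36$)
$g = \frac{38}{11}$ ($g = \frac{19}{\left(-33\right) \left(- \frac{1}{6}\right)} = \frac{19}{\frac{11}{2}} = 19 \cdot \frac{2}{11} = \frac{38}{11} \approx 3.4545$)
$f{\left(A \right)} = - \frac{1}{9}$ ($f{\left(A \right)} = \frac{1}{-9} = - \frac{1}{9}$)
$f{\left(g \right)} Y = \left(- \frac{1}{9}\right) 36 = -4$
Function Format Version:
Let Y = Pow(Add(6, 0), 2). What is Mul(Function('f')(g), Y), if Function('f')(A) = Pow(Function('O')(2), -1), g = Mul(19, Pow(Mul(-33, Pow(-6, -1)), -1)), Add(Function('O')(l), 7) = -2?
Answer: -4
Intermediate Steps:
Function('O')(l) = -9 (Function('O')(l) = Add(-7, -2) = -9)
Y = 36 (Y = Pow(6, 2) = 36)
g = Rational(38, 11) (g = Mul(19, Pow(Mul(-33, Rational(-1, 6)), -1)) = Mul(19, Pow(Rational(11, 2), -1)) = Mul(19, Rational(2, 11)) = Rational(38, 11) ≈ 3.4545)
Function('f')(A) = Rational(-1, 9) (Function('f')(A) = Pow(-9, -1) = Rational(-1, 9))
Mul(Function('f')(g), Y) = Mul(Rational(-1, 9), 36) = -4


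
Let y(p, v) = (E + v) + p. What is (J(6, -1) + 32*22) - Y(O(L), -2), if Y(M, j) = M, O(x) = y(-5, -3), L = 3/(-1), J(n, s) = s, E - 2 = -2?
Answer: 711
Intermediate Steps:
E = 0 (E = 2 - 2 = 0)
L = -3 (L = 3*(-1) = -3)
y(p, v) = p + v (y(p, v) = (0 + v) + p = v + p = p + v)
O(x) = -8 (O(x) = -5 - 3 = -8)
(J(6, -1) + 32*22) - Y(O(L), -2) = (-1 + 32*22) - 1*(-8) = (-1 + 704) + 8 = 703 + 8 = 711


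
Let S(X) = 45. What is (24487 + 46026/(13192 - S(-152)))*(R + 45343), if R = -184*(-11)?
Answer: 15251066322705/13147 ≈ 1.1600e+9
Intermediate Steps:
R = 2024
(24487 + 46026/(13192 - S(-152)))*(R + 45343) = (24487 + 46026/(13192 - 1*45))*(2024 + 45343) = (24487 + 46026/(13192 - 45))*47367 = (24487 + 46026/13147)*47367 = (321976615/13147)*47367 = 15251066322705/13147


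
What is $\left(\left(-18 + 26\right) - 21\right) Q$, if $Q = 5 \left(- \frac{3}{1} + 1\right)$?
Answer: $130$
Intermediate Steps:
$Q = -10$ ($Q = 5 \left(\left(-3\right) 1 + 1\right) = 5 \left(-3 + 1\right) = 5 \left(-2\right) = -10$)
$\left(\left(-18 + 26\right) - 21\right) Q = \left(\left(-18 + 26\right) - 21\right) \left(-10\right) = \left(8 - 21\right) \left(-10\right) = \left(-13\right) \left(-10\right) = 130$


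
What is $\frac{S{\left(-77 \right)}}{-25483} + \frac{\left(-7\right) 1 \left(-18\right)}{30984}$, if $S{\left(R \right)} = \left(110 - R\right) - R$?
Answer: $- \frac{828153}{131594212} \approx -0.0062932$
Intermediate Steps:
$S{\left(R \right)} = 110 - 2 R$
$\frac{S{\left(-77 \right)}}{-25483} + \frac{\left(-7\right) 1 \left(-18\right)}{30984} = \frac{110 - -154}{-25483} + \frac{\left(-7\right) 1 \left(-18\right)}{30984} = \left(110 + 154\right) \left(- \frac{1}{25483}\right) + \left(-7\right) \left(-18\right) \frac{1}{30984} = 264 \left(- \frac{1}{25483}\right) + 126 \cdot \frac{1}{30984} = - \frac{264}{25483} + \frac{21}{5164} = - \frac{828153}{131594212}$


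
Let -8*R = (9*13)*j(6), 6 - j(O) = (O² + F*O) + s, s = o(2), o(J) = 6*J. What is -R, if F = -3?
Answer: -351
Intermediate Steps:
s = 12 (s = 6*2 = 12)
j(O) = -6 - O² + 3*O (j(O) = 6 - ((O² - 3*O) + 12) = 6 - (12 + O² - 3*O) = 6 + (-12 - O² + 3*O) = -6 - O² + 3*O)
R = 351 (R = -9*13*(-6 - 1*6² + 3*6)/8 = -117*(-6 - 1*36 + 18)/8 = -117*(-6 - 36 + 18)/8 = -117*(-24)/8 = -⅛*(-2808) = 351)
-R = -1*351 = -351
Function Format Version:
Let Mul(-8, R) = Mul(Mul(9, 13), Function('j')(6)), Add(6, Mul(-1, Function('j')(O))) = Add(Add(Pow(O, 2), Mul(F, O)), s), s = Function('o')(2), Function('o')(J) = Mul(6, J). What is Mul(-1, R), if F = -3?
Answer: -351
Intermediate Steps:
s = 12 (s = Mul(6, 2) = 12)
Function('j')(O) = Add(-6, Mul(-1, Pow(O, 2)), Mul(3, O)) (Function('j')(O) = Add(6, Mul(-1, Add(Add(Pow(O, 2), Mul(-3, O)), 12))) = Add(6, Mul(-1, Add(12, Pow(O, 2), Mul(-3, O)))) = Add(6, Add(-12, Mul(-1, Pow(O, 2)), Mul(3, O))) = Add(-6, Mul(-1, Pow(O, 2)), Mul(3, O)))
R = 351 (R = Mul(Rational(-1, 8), Mul(Mul(9, 13), Add(-6, Mul(-1, Pow(6, 2)), Mul(3, 6)))) = Mul(Rational(-1, 8), Mul(117, Add(-6, Mul(-1, 36), 18))) = Mul(Rational(-1, 8), Mul(117, Add(-6, -36, 18))) = Mul(Rational(-1, 8), Mul(117, -24)) = Mul(Rational(-1, 8), -2808) = 351)
Mul(-1, R) = Mul(-1, 351) = -351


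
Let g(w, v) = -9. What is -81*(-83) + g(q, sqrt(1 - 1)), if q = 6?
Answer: 6714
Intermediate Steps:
-81*(-83) + g(q, sqrt(1 - 1)) = -81*(-83) - 9 = 6723 - 9 = 6714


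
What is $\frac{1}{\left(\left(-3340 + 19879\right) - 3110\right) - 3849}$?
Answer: $\frac{1}{9580} \approx 0.00010438$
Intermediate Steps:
$\frac{1}{\left(\left(-3340 + 19879\right) - 3110\right) - 3849} = \frac{1}{\left(16539 - 3110\right) - 3849} = \frac{1}{13429 - 3849} = \frac{1}{9580}$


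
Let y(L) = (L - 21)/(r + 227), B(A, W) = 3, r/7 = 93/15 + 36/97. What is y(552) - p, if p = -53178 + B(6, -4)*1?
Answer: 7040840235/132404 ≈ 53177.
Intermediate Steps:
r = 22309/485 (r = 7*(93/15 + 36/97) = 7*(93*(1/15) + 36*(1/97)) = 7*(31/5 + 36/97) = 7*(3187/485) = 22309/485 ≈ 45.998)
y(L) = -10185/132404 + 485*L/132404 (y(L) = (L - 21)/(22309/485 + 227) = (-21 + L)/(132404/485) = (-21 + L)*(485/132404) = -10185/132404 + 485*L/132404)
p = -53175 (p = -53178 + 3*1 = -53178 + 3 = -53175)
y(552) - p = (-10185/132404 + (485/132404)*552) - 1*(-53175) = (-10185/132404 + 66930/33101) + 53175 = 257535/132404 + 53175 = 7040840235/132404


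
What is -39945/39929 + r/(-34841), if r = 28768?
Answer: -2540401217/1391166289 ≈ -1.8261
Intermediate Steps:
-39945/39929 + r/(-34841) = -39945/39929 + 28768/(-34841) = -39945*1/39929 + 28768*(-1/34841) = -39945/39929 - 28768/34841 = -2540401217/1391166289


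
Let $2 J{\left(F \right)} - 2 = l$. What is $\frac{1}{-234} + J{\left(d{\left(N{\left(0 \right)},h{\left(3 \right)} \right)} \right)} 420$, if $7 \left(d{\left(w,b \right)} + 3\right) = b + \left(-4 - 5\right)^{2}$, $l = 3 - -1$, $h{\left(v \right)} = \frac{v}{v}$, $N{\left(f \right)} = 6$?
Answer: $\frac{294839}{234} \approx 1260.0$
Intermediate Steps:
$h{\left(v \right)} = 1$
$l = 4$ ($l = 3 + 1 = 4$)
$d{\left(w,b \right)} = \frac{60}{7} + \frac{b}{7}$ ($d{\left(w,b \right)} = -3 + \frac{b + \left(-4 - 5\right)^{2}}{7} = -3 + \frac{b + \left(-9\right)^{2}}{7} = -3 + \frac{b + 81}{7} = -3 + \frac{81 + b}{7} = -3 + \left(\frac{81}{7} + \frac{b}{7}\right) = \frac{60}{7} + \frac{b}{7}$)
$J{\left(F \right)} = 3$ ($J{\left(F \right)} = 1 + \frac{1}{2} \cdot 4 = 1 + 2 = 3$)
$\frac{1}{-234} + J{\left(d{\left(N{\left(0 \right)},h{\left(3 \right)} \right)} \right)} 420 = \frac{1}{-234} + 3 \cdot 420 = - \frac{1}{234} + 1260 = \frac{294839}{234}$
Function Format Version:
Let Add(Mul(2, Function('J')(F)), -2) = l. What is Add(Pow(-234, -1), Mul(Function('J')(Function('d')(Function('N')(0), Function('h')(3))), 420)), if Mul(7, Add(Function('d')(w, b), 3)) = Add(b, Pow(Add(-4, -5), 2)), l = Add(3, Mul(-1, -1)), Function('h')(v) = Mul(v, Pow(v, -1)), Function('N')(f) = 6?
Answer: Rational(294839, 234) ≈ 1260.0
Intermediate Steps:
Function('h')(v) = 1
l = 4 (l = Add(3, 1) = 4)
Function('d')(w, b) = Add(Rational(60, 7), Mul(Rational(1, 7), b)) (Function('d')(w, b) = Add(-3, Mul(Rational(1, 7), Add(b, Pow(Add(-4, -5), 2)))) = Add(-3, Mul(Rational(1, 7), Add(b, Pow(-9, 2)))) = Add(-3, Mul(Rational(1, 7), Add(b, 81))) = Add(-3, Mul(Rational(1, 7), Add(81, b))) = Add(-3, Add(Rational(81, 7), Mul(Rational(1, 7), b))) = Add(Rational(60, 7), Mul(Rational(1, 7), b)))
Function('J')(F) = 3 (Function('J')(F) = Add(1, Mul(Rational(1, 2), 4)) = Add(1, 2) = 3)
Add(Pow(-234, -1), Mul(Function('J')(Function('d')(Function('N')(0), Function('h')(3))), 420)) = Add(Pow(-234, -1), Mul(3, 420)) = Add(Rational(-1, 234), 1260) = Rational(294839, 234)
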